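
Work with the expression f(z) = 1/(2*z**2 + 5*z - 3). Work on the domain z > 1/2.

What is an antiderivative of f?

An antiderivative is F(z) = log(z - 1/2)/7 - log(z + 3)/7.

Factor the denominator ((z + 3)*(2*z - 1)) and decompose: f = 2/(7*(2*z - 1)) - 1/(7*(z + 3)); each piece integrates to a log, atan, or power term.
Check: d/dz[log(z - 1/2)/7 - log(z + 3)/7] = 1/(2*z**2 + 5*z - 3) = f(z).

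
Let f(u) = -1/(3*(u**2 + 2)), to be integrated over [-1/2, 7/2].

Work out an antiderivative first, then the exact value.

Whatever form F(u) takes, F'(u) = f(u) is non-negotiable.
F(u) = -sqrt(2)*atan(sqrt(2)*u/2)/6 is an antiderivative of f.
Check: d/du[-sqrt(2)*atan(sqrt(2)*u/2)/6] = -1/(3*u**2 + 6), which equals f(u).
F(7/2) = -sqrt(2)*atan(7*sqrt(2)/4)/6; F(-1/2) = sqrt(2)*atan(sqrt(2)/4)/6.
Integral = F(7/2) - F(-1/2) = -sqrt(2)*atan(7*sqrt(2)/4)/6 - sqrt(2)*atan(sqrt(2)/4)/6.

Antiderivative: F(u) = -sqrt(2)*atan(sqrt(2)*u/2)/6; value = -sqrt(2)*atan(7*sqrt(2)/4)/6 - sqrt(2)*atan(sqrt(2)/4)/6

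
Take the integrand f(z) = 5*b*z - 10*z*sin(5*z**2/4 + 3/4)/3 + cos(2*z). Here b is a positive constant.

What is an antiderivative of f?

The integrand splits into summands that can be handled one at a time.
Check: d/dz[(15*b*z**2 + 3*sin(2*z) + 8*cos(5*z**2/4 + 3/4))/6] = 5*b*z - 10*z*sin(5*z**2/4 + 3/4)/3 + cos(2*z) = f(z).

An antiderivative is F(z) = (15*b*z**2 + 3*sin(2*z) + 8*cos(5*z**2/4 + 3/4))/6.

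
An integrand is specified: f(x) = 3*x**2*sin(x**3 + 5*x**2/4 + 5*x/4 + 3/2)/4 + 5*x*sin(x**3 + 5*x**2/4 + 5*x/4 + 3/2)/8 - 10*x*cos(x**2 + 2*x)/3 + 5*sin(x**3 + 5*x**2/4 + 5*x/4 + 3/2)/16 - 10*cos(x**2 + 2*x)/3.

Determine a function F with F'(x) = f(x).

An antiderivative is F(x) = -5*sin(x**2 + 2*x)/3 - cos(x**3 + 5*x**2/4 + 5*x/4 + 3/2)/4.

The integrand splits into summands that can be handled one at a time.
Check: d/dx[-5*sin(x**2 + 2*x)/3 - cos(x**3 + 5*x**2/4 + 5*x/4 + 3/2)/4] = 3*x**2*sin(x**3 + 5*x**2/4 + 5*x/4 + 3/2)/4 + 5*x*sin(x**3 + 5*x**2/4 + 5*x/4 + 3/2)/8 - 10*x*cos(x**2 + 2*x)/3 + 5*sin(x**3 + 5*x**2/4 + 5*x/4 + 3/2)/16 - 10*cos(x**2 + 2*x)/3 = f(x).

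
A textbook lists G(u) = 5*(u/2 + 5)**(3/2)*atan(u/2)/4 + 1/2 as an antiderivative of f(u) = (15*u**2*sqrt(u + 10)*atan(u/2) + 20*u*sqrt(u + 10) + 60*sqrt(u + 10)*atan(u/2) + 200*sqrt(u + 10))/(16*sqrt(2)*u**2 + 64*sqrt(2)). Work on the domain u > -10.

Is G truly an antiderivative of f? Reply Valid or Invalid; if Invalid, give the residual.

d/du[G] = (15*u**2*sqrt(u + 10)*atan(u/2) + 20*u*sqrt(u + 10) + 60*sqrt(u + 10)*atan(u/2) + 200*sqrt(u + 10))/(16*sqrt(2)*u**2 + 64*sqrt(2))
This equals f(u) exactly, so the claim holds.

Valid - the claim checks out under differentiation.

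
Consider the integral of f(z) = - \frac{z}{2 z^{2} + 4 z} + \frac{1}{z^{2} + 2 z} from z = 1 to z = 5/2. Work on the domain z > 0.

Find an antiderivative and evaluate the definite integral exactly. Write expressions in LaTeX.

Antiderivative: F(z) = - \frac{- \log{\left(z \right)} + 2 \log{\left(z + 2 \right)}}{2}; value = - \log{\left(\frac{9}{2} \right)} + \frac{\log{\left(\frac{5}{2} \right)}}{2} + \log{\left(3 \right)}

The denominator factors as 2 z \left(z + 2\right); partial fractions split f into directly integrable pieces: - \frac{1}{z + 2} + \frac{1}{2 z}.
F(z) = - \frac{- \log{\left(z \right)} + 2 \log{\left(z + 2 \right)}}{2} is an antiderivative of f.
Check: d/dz[- \frac{- \log{\left(z \right)} + 2 \log{\left(z + 2 \right)}}{2}] = \frac{2 - z}{2 z^{2} + 4 z}, which equals f(z).
F(5/2) = - \log{\left(\frac{9}{2} \right)} + \frac{\log{\left(\frac{5}{2} \right)}}{2}; F(1) = - \log{\left(3 \right)}.
Integral = F(5/2) - F(1) = - \log{\left(\frac{9}{2} \right)} + \frac{\log{\left(\frac{5}{2} \right)}}{2} + \log{\left(3 \right)}.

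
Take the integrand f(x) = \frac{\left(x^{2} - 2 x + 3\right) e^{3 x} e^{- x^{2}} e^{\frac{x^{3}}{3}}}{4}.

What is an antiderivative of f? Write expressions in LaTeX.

An antiderivative is F(x) = \frac{e^{3 x} e^{- x^{2}} e^{\frac{x^{3}}{3}}}{4}.

The substitution u = \frac{x^{3}}{3} - x^{2} + 3 x works: f is exactly (dF/du)*(du/dx) for that inner function.
Check: d/dx[\frac{e^{3 x} e^{- x^{2}} e^{\frac{x^{3}}{3}}}{4}] = \frac{\left(x^{2} e^{3 x} e^{\frac{x^{3}}{3}} - 2 x e^{3 x} e^{\frac{x^{3}}{3}} + 3 e^{3 x} e^{\frac{x^{3}}{3}}\right) e^{- x^{2}}}{4}, which equals f(x).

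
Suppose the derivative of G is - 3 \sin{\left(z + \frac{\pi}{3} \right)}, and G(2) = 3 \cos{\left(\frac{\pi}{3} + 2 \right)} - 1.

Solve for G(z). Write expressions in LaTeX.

For G(z) to be correct, d/dz[G] must agree with the stated G'(z) identically.
A general antiderivative is 3 \cos{\left(z + \frac{\pi}{3} \right)} + C.
The condition gives C = 3 \cos{\left(\frac{\pi}{3} + 2 \right)} - 1 - (3 \cos{\left(\frac{\pi}{3} + 2 \right)}) = -1.
So G(z) = 3 \cos{\left(z + \frac{\pi}{3} \right)} - 1.
Check: d/dz[3 \cos{\left(z + \frac{\pi}{3} \right)} - 1] = - 3 \sin{\left(z + \frac{\pi}{3} \right)} = G'(z).

G(z) = 3 \cos{\left(z + \frac{\pi}{3} \right)} - 1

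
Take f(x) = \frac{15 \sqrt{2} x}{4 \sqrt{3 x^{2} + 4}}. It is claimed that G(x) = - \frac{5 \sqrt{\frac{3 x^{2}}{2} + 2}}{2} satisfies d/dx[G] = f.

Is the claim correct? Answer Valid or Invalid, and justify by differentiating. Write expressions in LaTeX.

Invalid: d/dx[G] - f = - \frac{15 \sqrt{2} x}{2 \sqrt{3 x^{2} + 4}}, which is not 0.

d/dx[G] = - \frac{15 \sqrt{2} x}{4 \sqrt{3 x^{2} + 4}}
d/dx[G] - f(x) = - \frac{15 \sqrt{2} x}{2 \sqrt{3 x^{2} + 4}} != 0.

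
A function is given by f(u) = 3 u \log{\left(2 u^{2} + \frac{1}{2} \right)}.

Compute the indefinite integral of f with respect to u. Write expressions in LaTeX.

For F(u) to be correct the identity F'(u) - f(u) = 0 must hold.
Check: d/du[\frac{3 u^{2} \log{\left(2 u^{2} + \frac{1}{2} \right)}}{2} - \frac{3 u^{2}}{2} + \frac{3 \log{\left(4 u^{2} + 1 \right)}}{8}] = 3 u \log{\left(2 u^{2} + \frac{1}{2} \right)} = f(u).

F(u) = \frac{3 u^{2} \log{\left(2 u^{2} + \frac{1}{2} \right)}}{2} - \frac{3 u^{2}}{2} + \frac{3 \log{\left(4 u^{2} + 1 \right)}}{8} + C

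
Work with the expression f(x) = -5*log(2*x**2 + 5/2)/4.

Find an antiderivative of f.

An antiderivative is F(x) = 5*(-x*log(2*x**2 + 5/2) + 2*x - sqrt(5)*atan(2*sqrt(5)*x/5))/4.

Differentiate the proposed F(x) back; it has to land on f(x) exactly.
Check: d/dx[5*(-x*log(2*x**2 + 5/2) + 2*x - sqrt(5)*atan(2*sqrt(5)*x/5))/4] = -5*log(2*x**2 + 5/2)/4 = f(x).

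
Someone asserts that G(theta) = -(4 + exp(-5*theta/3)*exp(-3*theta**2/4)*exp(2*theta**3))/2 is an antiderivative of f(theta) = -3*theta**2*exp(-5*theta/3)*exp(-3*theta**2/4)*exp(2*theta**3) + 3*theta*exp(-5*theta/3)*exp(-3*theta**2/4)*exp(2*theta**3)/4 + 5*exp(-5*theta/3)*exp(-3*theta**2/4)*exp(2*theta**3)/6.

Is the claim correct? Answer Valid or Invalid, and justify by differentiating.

d/dtheta[G] = (-36*theta**2*exp(2*theta**3) + 9*theta*exp(2*theta**3) + 10*exp(2*theta**3))*exp(-5*theta/3)*exp(-3*theta**2/4)/12
This equals f(theta) exactly, so the claim holds.

Valid: G'(theta) = f(theta).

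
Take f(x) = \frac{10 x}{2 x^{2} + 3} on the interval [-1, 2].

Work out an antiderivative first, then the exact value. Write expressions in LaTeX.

f matches the chain-rule pattern g'(h)*h' with inner function h(x) = 2 x^{2} + 3; substituting u = h(x) collapses the integral.
F(x) = \frac{5 \log{\left(2 x^{2} + 3 \right)}}{2} is an antiderivative of f.
Check: d/dx[\frac{5 \log{\left(2 x^{2} + 3 \right)}}{2}] = \frac{10 x}{2 x^{2} + 3} = f(x).
F(2) = \frac{5 \log{\left(11 \right)}}{2}; F(-1) = \frac{5 \log{\left(5 \right)}}{2}.
Integral = F(2) - F(-1) = - \frac{5 \log{\left(5 \right)}}{2} + \frac{5 \log{\left(11 \right)}}{2}.

Antiderivative: F(x) = \frac{5 \log{\left(2 x^{2} + 3 \right)}}{2}; value = - \frac{5 \log{\left(5 \right)}}{2} + \frac{5 \log{\left(11 \right)}}{2}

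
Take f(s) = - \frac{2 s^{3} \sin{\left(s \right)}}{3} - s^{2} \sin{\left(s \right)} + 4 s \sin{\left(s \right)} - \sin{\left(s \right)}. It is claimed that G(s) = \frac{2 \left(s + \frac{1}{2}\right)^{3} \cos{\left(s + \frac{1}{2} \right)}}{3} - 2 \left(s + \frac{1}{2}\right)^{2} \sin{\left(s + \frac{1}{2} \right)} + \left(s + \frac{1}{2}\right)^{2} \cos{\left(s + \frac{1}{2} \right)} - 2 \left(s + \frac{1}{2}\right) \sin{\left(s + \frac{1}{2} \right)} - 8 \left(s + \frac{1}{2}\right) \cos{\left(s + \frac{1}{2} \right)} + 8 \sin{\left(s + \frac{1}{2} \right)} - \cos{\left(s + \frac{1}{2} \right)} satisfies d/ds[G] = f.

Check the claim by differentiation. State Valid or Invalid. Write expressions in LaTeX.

d/ds[G] = - \frac{2 s^{3} \sin{\left(s + \frac{1}{2} \right)}}{3} - 2 s^{2} \sin{\left(s + \frac{1}{2} \right)} + \frac{5 s \sin{\left(s + \frac{1}{2} \right)}}{2} + \frac{2 \sin{\left(s + \frac{1}{2} \right)}}{3}
d/ds[G] - f(s) = \frac{2 s^{3} \sin{\left(s \right)}}{3} - \frac{2 s^{3} \sin{\left(s + \frac{1}{2} \right)}}{3} + s^{2} \sin{\left(s \right)} - 2 s^{2} \sin{\left(s + \frac{1}{2} \right)} - 4 s \sin{\left(s \right)} + \frac{5 s \sin{\left(s + \frac{1}{2} \right)}}{2} + \sin{\left(s \right)} + \frac{2 \sin{\left(s + \frac{1}{2} \right)}}{3} != 0.

Invalid: d/ds[G] - f = \frac{2 s^{3} \sin{\left(s \right)}}{3} - \frac{2 s^{3} \sin{\left(s + \frac{1}{2} \right)}}{3} + s^{2} \sin{\left(s \right)} - 2 s^{2} \sin{\left(s + \frac{1}{2} \right)} - 4 s \sin{\left(s \right)} + \frac{5 s \sin{\left(s + \frac{1}{2} \right)}}{2} + \sin{\left(s \right)} + \frac{2 \sin{\left(s + \frac{1}{2} \right)}}{3}, which is not 0.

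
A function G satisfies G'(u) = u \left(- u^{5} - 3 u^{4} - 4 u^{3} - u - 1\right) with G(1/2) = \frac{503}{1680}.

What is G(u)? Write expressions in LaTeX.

Differentiate the proposed G(u) back; it has to land on the given G'(u).
A general antiderivative is - \frac{u^{7}}{7} - \frac{u^{6}}{2} - \frac{4 u^{5}}{5} - \frac{u^{3}}{3} - \frac{u^{2}}{2} + C.
The condition gives C = \frac{503}{1680} - (- \frac{337}{1680}) = \frac{1}{2}.
So G(u) = - \frac{30 u^{7} + 105 u^{6} + 168 u^{5} + 70 u^{3} + 105 u^{2} - 105}{210}.
Check: d/du[- \frac{30 u^{7} + 105 u^{6} + 168 u^{5} + 70 u^{3} + 105 u^{2} - 105}{210}] = - u^{6} - 3 u^{5} - 4 u^{4} - u^{2} - u, which equals G'(u).

G(u) = - \frac{30 u^{7} + 105 u^{6} + 168 u^{5} + 70 u^{3} + 105 u^{2} - 105}{210}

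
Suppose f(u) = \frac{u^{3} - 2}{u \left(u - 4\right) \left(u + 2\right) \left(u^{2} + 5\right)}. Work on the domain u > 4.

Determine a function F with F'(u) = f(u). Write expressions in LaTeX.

Factor the denominator (u \left(u - 4\right) \left(u + 2\right) \left(u^{2} + 5\right)) and decompose: f = - \frac{76 u - 305}{945 \left(u^{2} + 5\right)} - \frac{5}{54 \left(u + 2\right)} + \frac{31}{252 \left(u - 4\right)} + \frac{1}{20 u}; each piece integrates to a log, atan, or power term.
Check: d/du[\frac{189 \log{\left(u \right)} + 465 \log{\left(u - 4 \right)} - 350 \log{\left(u + 2 \right)} - 152 \log{\left(u^{2} + 5 \right)} + 244 \sqrt{5} \operatorname{atan}{\left(\frac{\sqrt{5} u}{5} \right)}}{3780}] = \frac{u^{3} - 2}{u^{5} - 2 u^{4} - 3 u^{3} - 10 u^{2} - 40 u}, which equals f(u).

An antiderivative is F(u) = \frac{189 \log{\left(u \right)} + 465 \log{\left(u - 4 \right)} - 350 \log{\left(u + 2 \right)} - 152 \log{\left(u^{2} + 5 \right)} + 244 \sqrt{5} \operatorname{atan}{\left(\frac{\sqrt{5} u}{5} \right)}}{3780}.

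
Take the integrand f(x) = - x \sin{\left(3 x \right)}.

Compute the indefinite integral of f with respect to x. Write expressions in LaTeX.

A first test for any F(x): its x-derivative must equal f(x) identically.
Check: d/dx[\frac{x \cos{\left(3 x \right)}}{3} - \frac{\sin{\left(3 x \right)}}{9}] = - x \sin{\left(3 x \right)} = f(x).

F(x) = \frac{x \cos{\left(3 x \right)}}{3} - \frac{\sin{\left(3 x \right)}}{9} + C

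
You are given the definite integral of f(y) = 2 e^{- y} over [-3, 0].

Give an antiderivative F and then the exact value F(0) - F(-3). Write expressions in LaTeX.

Antiderivative: F(y) = - 2 e^{- y}; value = -2 + 2 e^{3}

Recover f(y) by differentiating a candidate F(y); any mismatch rules it out.
F(y) = - 2 e^{- y} is an antiderivative of f.
Check: d/dy[- 2 e^{- y}] = 2 e^{- y} = f(y).
F(0) = -2; F(-3) = - 2 e^{3}.
Integral = F(0) - F(-3) = -2 + 2 e^{3}.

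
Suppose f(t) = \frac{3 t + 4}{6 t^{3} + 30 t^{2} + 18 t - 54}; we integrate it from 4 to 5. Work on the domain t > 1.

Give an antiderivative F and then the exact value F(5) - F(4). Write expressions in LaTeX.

Antiderivative: F(t) = \frac{7 \log{\left(t - 1 \right)}}{96} - \frac{7 \log{\left(t + 3 \right)}}{96} - \frac{5}{24 t + 72}; value = - \frac{7 \log{\left(8 \right)}}{96} - \frac{7 \log{\left(3 \right)}}{96} + \frac{5}{1344} + \frac{7 \log{\left(4 \right)}}{96} + \frac{7 \log{\left(7 \right)}}{96}

The denominator factors as 6 \left(t - 1\right) \left(t + 3\right)^{2}; partial fractions split f into directly integrable pieces: - \frac{7}{96 \left(t + 3\right)} + \frac{5}{24 \left(t + 3\right)^{2}} + \frac{7}{96 \left(t - 1\right)}.
F(t) = \frac{7 \log{\left(t - 1 \right)}}{96} - \frac{7 \log{\left(t + 3 \right)}}{96} - \frac{5}{24 t + 72} is an antiderivative of f.
Check: d/dt[\frac{7 \log{\left(t - 1 \right)}}{96} - \frac{7 \log{\left(t + 3 \right)}}{96} - \frac{5}{24 t + 72}] = \frac{3 t + 4}{6 t^{3} + 30 t^{2} + 18 t - 54} = f(t).
F(5) = - \frac{7 \log{\left(8 \right)}}{96} - \frac{5}{192} + \frac{7 \log{\left(4 \right)}}{96}; F(4) = - \frac{7 \log{\left(7 \right)}}{96} - \frac{5}{168} + \frac{7 \log{\left(3 \right)}}{96}.
Integral = F(5) - F(4) = - \frac{7 \log{\left(8 \right)}}{96} - \frac{7 \log{\left(3 \right)}}{96} + \frac{5}{1344} + \frac{7 \log{\left(4 \right)}}{96} + \frac{7 \log{\left(7 \right)}}{96}.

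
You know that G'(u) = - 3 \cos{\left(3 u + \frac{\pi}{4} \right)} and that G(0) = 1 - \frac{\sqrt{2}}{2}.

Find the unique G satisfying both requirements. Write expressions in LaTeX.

G(u) = 1 - \sin{\left(3 u + \frac{\pi}{4} \right)}

Whatever form G(u) takes, its d/du must return the stated G'(u).
A general antiderivative is - \sin{\left(3 u + \frac{\pi}{4} \right)} + C.
The condition gives C = 1 - \frac{\sqrt{2}}{2} - (- \frac{\sqrt{2}}{2}) = 1.
So G(u) = 1 - \sin{\left(3 u + \frac{\pi}{4} \right)}.
Check: d/du[1 - \sin{\left(3 u + \frac{\pi}{4} \right)}] = - 3 \cos{\left(3 u + \frac{\pi}{4} \right)} = G'(u).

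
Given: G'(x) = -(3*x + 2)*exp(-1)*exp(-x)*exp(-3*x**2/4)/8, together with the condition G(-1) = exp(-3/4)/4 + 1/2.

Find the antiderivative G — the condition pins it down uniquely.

G'(x) matches the chain-rule pattern g'(h)*h' with inner function h(x) = -3*x**2/4 - x - 1; substituting u = h(x) collapses the integral.
A general antiderivative is exp(-3*x**2/4 - x - 1)/4 + C.
The condition gives C = exp(-3/4)/4 + 1/2 - (exp(-3/4)/4) = 1/2.
So G(x) = exp(-3*x**2/4 - x - 1)/4 + 1/2.
Check: d/dx[exp(-3*x**2/4 - x - 1)/4 + 1/2] = (-3*x - 2)*exp(-1)*exp(-x)*exp(-3*x**2/4)/8, which equals G'(x).

G(x) = exp(-3*x**2/4 - x - 1)/4 + 1/2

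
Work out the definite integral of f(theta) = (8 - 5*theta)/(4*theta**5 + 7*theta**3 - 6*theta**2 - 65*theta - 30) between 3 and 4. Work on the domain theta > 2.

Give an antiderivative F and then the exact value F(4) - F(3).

Antiderivative: F(theta) = -2*log(theta - 2)/315 - log(theta + 1/2)/5 + 31*log(theta + 3/2)/203 + 7*log(theta**2 + 5)/261 + 37*sqrt(5)*atan(sqrt(5)*theta/5)/1305; value = -358*log(9/2)/1015 - 7*log(14)/261 - 37*sqrt(5)*atan(3*sqrt(5)/5)/1305 - 2*log(2)/315 + 37*sqrt(5)*atan(4*sqrt(5)/5)/1305 + 7*log(21)/261 + log(7/2)/5 + 31*log(11/2)/203

Factor the denominator ((theta - 2)*(2*theta + 1)*(2*theta + 3)*(theta**2 + 5)) and decompose: f = (14*theta + 37)/(261*(theta**2 + 5)) + 62/(203*(2*theta + 3)) - 2/(5*(2*theta + 1)) - 2/(315*(theta - 2)); each piece integrates to a log, atan, or power term.
F(theta) = -2*log(theta - 2)/315 - log(theta + 1/2)/5 + 31*log(theta + 3/2)/203 + 7*log(theta**2 + 5)/261 + 37*sqrt(5)*atan(sqrt(5)*theta/5)/1305 is an antiderivative of f.
Check: d/dtheta[-2*log(theta - 2)/315 - log(theta + 1/2)/5 + 31*log(theta + 3/2)/203 + 7*log(theta**2 + 5)/261 + 37*sqrt(5)*atan(sqrt(5)*theta/5)/1305] = (8 - 5*theta)/(4*theta**5 + 7*theta**3 - 6*theta**2 - 65*theta - 30) = f(theta).
F(4) = -log(9/2)/5 - 2*log(2)/315 + 37*sqrt(5)*atan(4*sqrt(5)/5)/1305 + 7*log(21)/261 + 31*log(11/2)/203; F(3) = -log(7/2)/5 + 37*sqrt(5)*atan(3*sqrt(5)/5)/1305 + 7*log(14)/261 + 31*log(9/2)/203.
Integral = F(4) - F(3) = -358*log(9/2)/1015 - 7*log(14)/261 - 37*sqrt(5)*atan(3*sqrt(5)/5)/1305 - 2*log(2)/315 + 37*sqrt(5)*atan(4*sqrt(5)/5)/1305 + 7*log(21)/261 + log(7/2)/5 + 31*log(11/2)/203.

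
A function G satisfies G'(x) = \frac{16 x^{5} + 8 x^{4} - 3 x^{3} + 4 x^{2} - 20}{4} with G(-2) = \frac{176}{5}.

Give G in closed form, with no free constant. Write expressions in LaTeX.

G(x) = \frac{2 x^{6}}{3} + \frac{2 x^{5}}{5} - \frac{3 x^{4}}{16} + \frac{x^{3}}{3} - 5 x + 1

Since d/dx undoes antidifferentiation here, G(x) must give back the stated G'(x).
A general antiderivative is \frac{2 x^{6}}{3} + \frac{2 x^{5}}{5} - \frac{3 x^{4}}{16} + \frac{x^{3}}{3} - 5 x + C.
The condition gives C = \frac{176}{5} - (\frac{171}{5}) = 1.
So G(x) = \frac{2 x^{6}}{3} + \frac{2 x^{5}}{5} - \frac{3 x^{4}}{16} + \frac{x^{3}}{3} - 5 x + 1.
Check: d/dx[\frac{2 x^{6}}{3} + \frac{2 x^{5}}{5} - \frac{3 x^{4}}{16} + \frac{x^{3}}{3} - 5 x + 1] = 4 x^{5} + 2 x^{4} - \frac{3 x^{3}}{4} + x^{2} - 5, which equals G'(x).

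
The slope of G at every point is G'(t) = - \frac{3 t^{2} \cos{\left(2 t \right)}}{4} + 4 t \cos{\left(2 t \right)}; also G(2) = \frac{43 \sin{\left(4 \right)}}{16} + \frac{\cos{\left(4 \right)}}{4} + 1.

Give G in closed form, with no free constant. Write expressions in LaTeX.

The integrand splits into summands that can be handled one at a time.
A general antiderivative is - \frac{3 t^{2} \sin{\left(2 t \right)}}{8} + 2 t \sin{\left(2 t \right)} - \frac{3 t \cos{\left(2 t \right)}}{8} + \frac{3 \sin{\left(2 t \right)}}{16} + \cos{\left(2 t \right)} + C.
The condition gives C = \frac{43 \sin{\left(4 \right)}}{16} + \frac{\cos{\left(4 \right)}}{4} + 1 - (\frac{43 \sin{\left(4 \right)}}{16} + \frac{\cos{\left(4 \right)}}{4}) = 1.
So G(t) = - \frac{3 t^{2} \sin{\left(2 t \right)}}{8} + 2 t \sin{\left(2 t \right)} - \frac{3 t \cos{\left(2 t \right)}}{8} + \frac{3 \sin{\left(2 t \right)}}{16} + \cos{\left(2 t \right)} + 1.
Check: d/dt[- \frac{3 t^{2} \sin{\left(2 t \right)}}{8} + 2 t \sin{\left(2 t \right)} - \frac{3 t \cos{\left(2 t \right)}}{8} + \frac{3 \sin{\left(2 t \right)}}{16} + \cos{\left(2 t \right)} + 1] = - \frac{3 t^{2} \cos{\left(2 t \right)}}{4} + 4 t \cos{\left(2 t \right)} = G'(t).

G(t) = - \frac{3 t^{2} \sin{\left(2 t \right)}}{8} + 2 t \sin{\left(2 t \right)} - \frac{3 t \cos{\left(2 t \right)}}{8} + \frac{3 \sin{\left(2 t \right)}}{16} + \cos{\left(2 t \right)} + 1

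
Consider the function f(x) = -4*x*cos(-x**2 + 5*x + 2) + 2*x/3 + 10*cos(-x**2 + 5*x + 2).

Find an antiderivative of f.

The integrand splits into summands that can be handled one at a time.
Check: d/dx[(x**2 + 6*sin(-x**2 + 5*x + 2) + 6)/3] = -4*x*cos(-x**2 + 5*x + 2) + 2*x/3 + 10*cos(-x**2 + 5*x + 2) = f(x).

An antiderivative is F(x) = (x**2 + 6*sin(-x**2 + 5*x + 2) + 6)/3.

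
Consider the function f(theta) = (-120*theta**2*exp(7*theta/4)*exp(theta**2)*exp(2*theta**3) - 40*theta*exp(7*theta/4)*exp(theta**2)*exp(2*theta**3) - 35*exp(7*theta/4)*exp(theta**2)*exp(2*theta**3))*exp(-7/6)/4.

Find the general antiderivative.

F(theta) = -5*exp(-7/6)*exp(7*theta/4)*exp(theta**2)*exp(2*theta**3) + C

Recognize the product-rule pattern: f = u'v + uv' with u = -5*exp(theta**2 + 3*theta/4 - 2/3), v = exp(2*theta**3 + theta - 1/2), so integration by parts undoes it.
Check: d/dtheta[-5*exp(-7/6)*exp(7*theta/4)*exp(theta**2)*exp(2*theta**3)] = (-120*theta**2*exp(7*theta/4)*exp(theta**2)*exp(2*theta**3) - 40*theta*exp(7*theta/4)*exp(theta**2)*exp(2*theta**3) - 35*exp(7*theta/4)*exp(theta**2)*exp(2*theta**3))*exp(-7/6)/4 = f(theta).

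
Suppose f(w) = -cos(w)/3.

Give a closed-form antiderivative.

Differentiate the proposed F(w) back; it has to land on f(w) exactly.
Check: d/dw[-sin(w)/3] = -cos(w)/3 = f(w).

An antiderivative is F(w) = -sin(w)/3.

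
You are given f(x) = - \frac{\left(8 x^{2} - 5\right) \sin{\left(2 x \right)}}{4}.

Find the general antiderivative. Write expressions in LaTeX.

Any candidate F(x) must reproduce f(x) exactly when differentiated.
Check: d/dx[\frac{8 x^{2} \cos{\left(2 x \right)} - 8 x \sin{\left(2 x \right)} - 9 \cos{\left(2 x \right)}}{8}] = - 2 x^{2} \sin{\left(2 x \right)} + \frac{5 \sin{\left(2 x \right)}}{4}, which equals f(x).

F(x) = \frac{8 x^{2} \cos{\left(2 x \right)} - 8 x \sin{\left(2 x \right)} - 9 \cos{\left(2 x \right)}}{8} + C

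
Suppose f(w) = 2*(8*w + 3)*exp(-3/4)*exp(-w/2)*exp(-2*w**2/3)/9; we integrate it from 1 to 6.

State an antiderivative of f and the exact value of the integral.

f matches the chain-rule pattern g'(h)*h' with inner function h(w) = -2*w**2/3 - w/2 - 3/4; substituting u = h(w) collapses the integral.
F(w) = -4*exp(-2*w**2/3 - w/2 - 3/4)/3 is an antiderivative of f.
Check: d/dw[-4*exp(-2*w**2/3 - w/2 - 3/4)/3] = (16*w + 6)*exp(-3/4)*exp(-w/2)*exp(-2*w**2/3)/9, which equals f(w).
F(6) = -4*exp(-111/4)/3; F(1) = -4*exp(-23/12)/3.
Integral = F(6) - F(1) = -4*exp(-111/4)/3 + 4*exp(-23/12)/3.

Antiderivative: F(w) = -4*exp(-2*w**2/3 - w/2 - 3/4)/3; value = -4*exp(-111/4)/3 + 4*exp(-23/12)/3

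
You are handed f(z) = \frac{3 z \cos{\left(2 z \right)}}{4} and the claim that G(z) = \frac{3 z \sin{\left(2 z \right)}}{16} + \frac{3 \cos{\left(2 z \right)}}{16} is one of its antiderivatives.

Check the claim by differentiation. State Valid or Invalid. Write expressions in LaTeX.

Invalid: d/dz[G] - f = - \frac{3 z \cos{\left(2 z \right)}}{8} - \frac{3 \sin{\left(2 z \right)}}{16}, which is not 0.

d/dz[G] = \frac{3 z \cos{\left(2 z \right)}}{8} - \frac{3 \sin{\left(2 z \right)}}{16}
d/dz[G] - f(z) = - \frac{3 z \cos{\left(2 z \right)}}{8} - \frac{3 \sin{\left(2 z \right)}}{16} != 0.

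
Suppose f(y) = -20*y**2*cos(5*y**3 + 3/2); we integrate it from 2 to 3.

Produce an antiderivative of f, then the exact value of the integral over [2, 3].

f matches the chain-rule pattern g'(h)*h' with inner function h(y) = 5*y**3 + 3/2; substituting u = h(y) collapses the integral.
F(y) = -4*sin(5*y**3 + 3/2)/3 is an antiderivative of f.
Check: d/dy[-4*sin(5*y**3 + 3/2)/3] = -20*y**2*cos(5*y**3 + 3/2) = f(y).
F(3) = -4*sin(273/2)/3; F(2) = -4*sin(83/2)/3.
Integral = F(3) - F(2) = 4*sin(83/2)/3 - 4*sin(273/2)/3.

Antiderivative: F(y) = -4*sin(5*y**3 + 3/2)/3; value = 4*sin(83/2)/3 - 4*sin(273/2)/3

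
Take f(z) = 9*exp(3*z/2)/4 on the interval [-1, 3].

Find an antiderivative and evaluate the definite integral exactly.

Antiderivative: F(z) = 3*exp(3*z/2)/2; value = -3*exp(-3/2)/2 + 3*exp(9/2)/2

Check any antiderivative F(z) by computing F'(z) and comparing it with f(z).
F(z) = 3*exp(3*z/2)/2 is an antiderivative of f.
Check: d/dz[3*exp(3*z/2)/2] = 9*exp(3*z/2)/4 = f(z).
F(3) = 3*exp(9/2)/2; F(-1) = 3*exp(-3/2)/2.
Integral = F(3) - F(-1) = -3*exp(-3/2)/2 + 3*exp(9/2)/2.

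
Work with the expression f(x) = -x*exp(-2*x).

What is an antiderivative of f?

f has the shape u'v + uv' for u = x/2 + 1/4 and v = exp(-2*x) — it is the derivative of the product u*v.
Check: d/dx[(2*x + 1)*exp(-2*x)/4] = -x*exp(-2*x) = f(x).

An antiderivative is F(x) = (2*x + 1)*exp(-2*x)/4.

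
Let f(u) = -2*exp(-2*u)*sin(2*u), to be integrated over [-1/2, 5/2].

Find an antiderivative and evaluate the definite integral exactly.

Differentiate the proposed F(u) back; it has to land on f(u) exactly.
F(u) = (sin(2*u) + cos(2*u))*exp(-2*u)/2 is an antiderivative of f.
Check: d/du[(sin(2*u) + cos(2*u))*exp(-2*u)/2] = -2*exp(-2*u)*sin(2*u) = f(u).
F(5/2) = exp(-5)*sin(5)/2 + exp(-5)*cos(5)/2; F(-1/2) = -exp(1)*sin(1)/2 + exp(1)*cos(1)/2.
Integral = F(5/2) - F(-1/2) = -exp(1)*cos(1)/2 + exp(-5)*sin(5)/2 + exp(-5)*cos(5)/2 + exp(1)*sin(1)/2.

Antiderivative: F(u) = (sin(2*u) + cos(2*u))*exp(-2*u)/2; value = -exp(1)*cos(1)/2 + exp(-5)*sin(5)/2 + exp(-5)*cos(5)/2 + exp(1)*sin(1)/2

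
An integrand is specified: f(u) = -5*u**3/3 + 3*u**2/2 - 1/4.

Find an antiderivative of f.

The integrand splits into summands that can be handled one at a time.
Check: d/du[-u*(5*u**3 - 6*u**2 + 3)/12] = -5*u**3/3 + 3*u**2/2 - 1/4 = f(u).

An antiderivative is F(u) = -u*(5*u**3 - 6*u**2 + 3)/12.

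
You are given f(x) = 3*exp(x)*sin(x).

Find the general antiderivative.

Whatever form F(x) takes, F'(x) = f(x) is non-negotiable.
Check: d/dx[3*exp(x)*sin(x)/2 - 3*exp(x)*cos(x)/2] = 3*exp(x)*sin(x) = f(x).

F(x) = 3*exp(x)*sin(x)/2 - 3*exp(x)*cos(x)/2 + C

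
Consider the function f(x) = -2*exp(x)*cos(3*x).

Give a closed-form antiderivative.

A first test for any F(x): its x-derivative must equal f(x) identically.
Check: d/dx[(-3*sin(3*x) - cos(3*x))*exp(x)/5] = -2*exp(x)*cos(3*x) = f(x).

An antiderivative is F(x) = (-3*sin(3*x) - cos(3*x))*exp(x)/5.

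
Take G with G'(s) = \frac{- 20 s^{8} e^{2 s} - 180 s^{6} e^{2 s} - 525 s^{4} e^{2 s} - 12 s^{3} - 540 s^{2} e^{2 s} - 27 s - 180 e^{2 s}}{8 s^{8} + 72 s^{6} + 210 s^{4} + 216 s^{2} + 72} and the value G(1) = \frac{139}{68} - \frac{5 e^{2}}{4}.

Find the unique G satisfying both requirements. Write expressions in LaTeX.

G(s) = - \frac{10 s^{4} e^{2 s} - 16 s^{4} + 45 s^{2} e^{2 s} - 72 s^{2} + 30 e^{2 s} - 51}{4 \left(2 s^{4} + 9 s^{2} + 6\right)}

Recover the given G'(s) by differentiating a candidate G(s); any mismatch rules it out.
A general antiderivative is - \frac{5 e^{2 s}}{4} + \frac{1}{4 \left(\frac{2 s^{4}}{3} + 3 s^{2} + 2\right)} + C.
The condition gives C = \frac{139}{68} - \frac{5 e^{2}}{4} - (\frac{3}{68} - \frac{5 e^{2}}{4}) = 2.
So G(s) = - \frac{10 s^{4} e^{2 s} - 16 s^{4} + 45 s^{2} e^{2 s} - 72 s^{2} + 30 e^{2 s} - 51}{4 \left(2 s^{4} + 9 s^{2} + 6\right)}.
Check: d/ds[- \frac{10 s^{4} e^{2 s} - 16 s^{4} + 45 s^{2} e^{2 s} - 72 s^{2} + 30 e^{2 s} - 51}{4 \left(2 s^{4} + 9 s^{2} + 6\right)}] = \frac{- 20 s^{8} e^{2 s} - 180 s^{6} e^{2 s} - 525 s^{4} e^{2 s} - 12 s^{3} - 540 s^{2} e^{2 s} - 27 s - 180 e^{2 s}}{8 s^{8} + 72 s^{6} + 210 s^{4} + 216 s^{2} + 72} = G'(s).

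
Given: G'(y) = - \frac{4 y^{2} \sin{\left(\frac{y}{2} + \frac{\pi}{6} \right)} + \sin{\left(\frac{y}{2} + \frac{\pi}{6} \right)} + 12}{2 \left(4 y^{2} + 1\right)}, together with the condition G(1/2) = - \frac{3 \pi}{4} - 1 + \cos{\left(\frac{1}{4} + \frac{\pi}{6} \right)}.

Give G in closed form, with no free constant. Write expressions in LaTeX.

G(y) = \cos{\left(\frac{y}{2} + \frac{\pi}{6} \right)} - 3 \operatorname{atan}{\left(2 y \right)} - 1

Differentiate the proposed G(y) back; it has to land on the given G'(y).
A general antiderivative is \cos{\left(\frac{y}{2} + \frac{\pi}{6} \right)} - 3 \operatorname{atan}{\left(2 y \right)} + C.
The condition gives C = - \frac{3 \pi}{4} - 1 + \cos{\left(\frac{1}{4} + \frac{\pi}{6} \right)} - (- \frac{3 \pi}{4} + \cos{\left(\frac{1}{4} + \frac{\pi}{6} \right)}) = -1.
So G(y) = \cos{\left(\frac{y}{2} + \frac{\pi}{6} \right)} - 3 \operatorname{atan}{\left(2 y \right)} - 1.
Check: d/dy[\cos{\left(\frac{y}{2} + \frac{\pi}{6} \right)} - 3 \operatorname{atan}{\left(2 y \right)} - 1] = \frac{- 4 y^{2} \sin{\left(\frac{y}{2} + \frac{\pi}{6} \right)} - \sin{\left(\frac{y}{2} + \frac{\pi}{6} \right)} - 12}{8 y^{2} + 2}, which equals G'(y).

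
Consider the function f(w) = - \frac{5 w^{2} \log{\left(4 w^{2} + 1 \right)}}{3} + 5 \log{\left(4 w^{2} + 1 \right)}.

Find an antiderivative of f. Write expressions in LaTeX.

The integrand splits into summands that can be handled one at a time.
Check: d/dw[- \frac{5 w^{3} \log{\left(4 w^{2} + 1 \right)}}{9} + \frac{10 w^{3}}{27} + 5 w \log{\left(4 w^{2} + 1 \right)} - \frac{185 w}{18} + \frac{185 \operatorname{atan}{\left(2 w \right)}}{36}] = - \frac{5 w^{2} \log{\left(4 w^{2} + 1 \right)}}{3} + 5 \log{\left(4 w^{2} + 1 \right)} = f(w).

An antiderivative is F(w) = - \frac{5 w^{3} \log{\left(4 w^{2} + 1 \right)}}{9} + \frac{10 w^{3}}{27} + 5 w \log{\left(4 w^{2} + 1 \right)} - \frac{185 w}{18} + \frac{185 \operatorname{atan}{\left(2 w \right)}}{36}.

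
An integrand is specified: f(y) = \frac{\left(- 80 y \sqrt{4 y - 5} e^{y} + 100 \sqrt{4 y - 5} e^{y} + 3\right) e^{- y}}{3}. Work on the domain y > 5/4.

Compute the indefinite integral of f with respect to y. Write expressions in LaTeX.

An antiderivative F(y) passes only if d/dy[F] lands on f(y) exactly.
Check: d/dy[\frac{\left(- 32 y^{2} \sqrt{4 y - 5} e^{y} + 80 y \sqrt{4 y - 5} e^{y} - 50 \sqrt{4 y - 5} e^{y} - 3\right) e^{- y}}{3}] = \frac{\left(- 320 y^{2} e^{y} + 800 y e^{y} + 3 \sqrt{4 y - 5} - 500 e^{y}\right) e^{- y}}{3 \sqrt{4 y - 5}}, which equals f(y).

F(y) = \frac{\left(- 32 y^{2} \sqrt{4 y - 5} e^{y} + 80 y \sqrt{4 y - 5} e^{y} - 50 \sqrt{4 y - 5} e^{y} - 3\right) e^{- y}}{3} + C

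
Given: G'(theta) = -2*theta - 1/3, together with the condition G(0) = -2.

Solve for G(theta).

Since d/dtheta undoes antidifferentiation here, G(theta) must give back the stated G'(theta).
A general antiderivative is -theta**2 - theta/3 - 2 + C.
The condition gives C = -2 - (-2) = 0.
So G(theta) = -theta**2 - theta/3 - 2.
Check: d/dtheta[-theta**2 - theta/3 - 2] = -2*theta - 1/3 = G'(theta).

G(theta) = -theta**2 - theta/3 - 2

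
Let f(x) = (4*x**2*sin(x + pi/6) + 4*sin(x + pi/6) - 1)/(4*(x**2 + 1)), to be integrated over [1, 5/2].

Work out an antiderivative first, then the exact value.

Since d/dx undoes antidifferentiation here, F'(x) = f(x) is required of F(x).
F(x) = -cos(x + pi/6) - atan(x)/4 is an antiderivative of f.
Check: d/dx[-cos(x + pi/6) - atan(x)/4] = (4*x**2*sin(x + pi/6) + 4*sin(x + pi/6) - 1)/(4*x**2 + 4), which equals f(x).
F(5/2) = -atan(5/2)/4 - cos(pi/6 + 5/2); F(1) = -pi/16 - cos(pi/6 + 1).
Integral = F(5/2) - F(1) = -atan(5/2)/4 + cos(pi/6 + 1) + pi/16 - cos(pi/6 + 5/2).

Antiderivative: F(x) = -cos(x + pi/6) - atan(x)/4; value = -atan(5/2)/4 + cos(pi/6 + 1) + pi/16 - cos(pi/6 + 5/2)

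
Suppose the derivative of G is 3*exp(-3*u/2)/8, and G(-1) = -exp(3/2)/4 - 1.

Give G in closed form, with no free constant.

G(u) = -(4*exp(3*u/2) + 1)*exp(-3*u/2)/4

A candidate passes only if d/du[G] lands on the given G'(u) exactly.
A general antiderivative is -exp(-3*u/2)/4 + C.
The condition gives C = -exp(3/2)/4 - 1 - (-exp(3/2)/4) = -1.
So G(u) = -(4*exp(3*u/2) + 1)*exp(-3*u/2)/4.
Check: d/du[-(4*exp(3*u/2) + 1)*exp(-3*u/2)/4] = 3*exp(-3*u/2)/8 = G'(u).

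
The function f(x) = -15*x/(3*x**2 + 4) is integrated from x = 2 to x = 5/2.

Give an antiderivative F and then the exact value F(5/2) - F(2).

Antiderivative: F(x) = -5*log(3*x**2/2 + 2)/2; value = -5*log(91/8)/2 + 5*log(8)/2

The substitution u = 3*x**2/2 + 2 works: f is exactly (dF/du)*(du/dx) for that inner function.
F(x) = -5*log(3*x**2/2 + 2)/2 is an antiderivative of f.
Check: d/dx[-5*log(3*x**2/2 + 2)/2] = -15*x/(3*x**2 + 4) = f(x).
F(5/2) = -5*log(91/8)/2; F(2) = -5*log(8)/2.
Integral = F(5/2) - F(2) = -5*log(91/8)/2 + 5*log(8)/2.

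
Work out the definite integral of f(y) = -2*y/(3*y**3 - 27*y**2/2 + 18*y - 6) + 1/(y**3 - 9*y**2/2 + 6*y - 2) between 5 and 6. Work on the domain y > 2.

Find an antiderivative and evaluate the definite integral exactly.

Factor the denominator (3*(y - 2)**2*(2*y - 1)) and decompose: f = 16/(27*(2*y - 1)) - 8/(27*(y - 2)) - 2/(9*(y - 2)**2); each piece integrates to a log, atan, or power term.
F(y) = 2*(-4*(y - 2)*log(y - 2) + 4*(y - 2)*log(y - 1/2) + 3)/(27*(y - 2)) is an antiderivative of f.
Check: d/dy[2*(-4*(y - 2)*log(y - 2) + 4*(y - 2)*log(y - 1/2) + 3)/(27*(y - 2))] = (6 - 4*y)/(6*y**3 - 27*y**2 + 36*y - 12), which equals f(y).
F(6) = -8*log(4)/27 + 1/18 + 8*log(11/2)/27; F(5) = -8*log(3)/27 + 2/27 + 8*log(9/2)/27.
Integral = F(6) - F(5) = -8*log(9/2)/27 - 8*log(4)/27 - 1/54 + 8*log(3)/27 + 8*log(11/2)/27.

Antiderivative: F(y) = 2*(-4*(y - 2)*log(y - 2) + 4*(y - 2)*log(y - 1/2) + 3)/(27*(y - 2)); value = -8*log(9/2)/27 - 8*log(4)/27 - 1/54 + 8*log(3)/27 + 8*log(11/2)/27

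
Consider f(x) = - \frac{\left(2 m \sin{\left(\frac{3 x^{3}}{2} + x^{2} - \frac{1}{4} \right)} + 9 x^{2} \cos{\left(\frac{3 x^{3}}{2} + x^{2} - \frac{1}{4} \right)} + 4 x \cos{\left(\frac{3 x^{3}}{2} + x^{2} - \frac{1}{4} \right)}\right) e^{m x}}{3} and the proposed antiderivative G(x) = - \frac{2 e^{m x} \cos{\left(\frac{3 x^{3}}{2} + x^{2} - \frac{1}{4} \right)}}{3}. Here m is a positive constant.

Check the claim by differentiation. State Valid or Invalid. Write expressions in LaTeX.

d/dx[G] = - \frac{2 m e^{m x} \cos{\left(\frac{3 x^{3}}{2} + x^{2} - \frac{1}{4} \right)}}{3} + 3 x^{2} e^{m x} \sin{\left(\frac{3 x^{3}}{2} + x^{2} - \frac{1}{4} \right)} + \frac{4 x e^{m x} \sin{\left(\frac{3 x^{3}}{2} + x^{2} - \frac{1}{4} \right)}}{3}
d/dx[G] - f(x) = \frac{2 m e^{m x} \sin{\left(\frac{3 x^{3}}{2} + x^{2} - \frac{1}{4} \right)}}{3} - \frac{2 m e^{m x} \cos{\left(\frac{3 x^{3}}{2} + x^{2} - \frac{1}{4} \right)}}{3} + 3 x^{2} e^{m x} \sin{\left(\frac{3 x^{3}}{2} + x^{2} - \frac{1}{4} \right)} + 3 x^{2} e^{m x} \cos{\left(\frac{3 x^{3}}{2} + x^{2} - \frac{1}{4} \right)} + \frac{4 x e^{m x} \sin{\left(\frac{3 x^{3}}{2} + x^{2} - \frac{1}{4} \right)}}{3} + \frac{4 x e^{m x} \cos{\left(\frac{3 x^{3}}{2} + x^{2} - \frac{1}{4} \right)}}{3} != 0.

Invalid: d/dx[G] - f = \frac{2 m e^{m x} \sin{\left(\frac{3 x^{3}}{2} + x^{2} - \frac{1}{4} \right)}}{3} - \frac{2 m e^{m x} \cos{\left(\frac{3 x^{3}}{2} + x^{2} - \frac{1}{4} \right)}}{3} + 3 x^{2} e^{m x} \sin{\left(\frac{3 x^{3}}{2} + x^{2} - \frac{1}{4} \right)} + 3 x^{2} e^{m x} \cos{\left(\frac{3 x^{3}}{2} + x^{2} - \frac{1}{4} \right)} + \frac{4 x e^{m x} \sin{\left(\frac{3 x^{3}}{2} + x^{2} - \frac{1}{4} \right)}}{3} + \frac{4 x e^{m x} \cos{\left(\frac{3 x^{3}}{2} + x^{2} - \frac{1}{4} \right)}}{3}, which is not 0.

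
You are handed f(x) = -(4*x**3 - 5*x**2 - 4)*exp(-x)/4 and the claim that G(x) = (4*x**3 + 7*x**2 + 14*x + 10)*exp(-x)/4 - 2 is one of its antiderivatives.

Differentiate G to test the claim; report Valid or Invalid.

Valid: G'(x) = f(x).

d/dx[G] = (-4*x**3 + 5*x**2 + 4)*exp(-x)/4
This equals f(x) exactly, so the claim holds.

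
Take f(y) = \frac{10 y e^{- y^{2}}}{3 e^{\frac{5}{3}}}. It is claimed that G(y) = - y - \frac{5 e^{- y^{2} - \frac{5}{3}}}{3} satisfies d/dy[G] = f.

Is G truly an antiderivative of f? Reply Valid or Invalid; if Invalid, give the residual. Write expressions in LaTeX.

Invalid: d/dy[G] - f = -1, which is not 0.

d/dy[G] = \frac{\left(10 y - 3 e^{\frac{5}{3}} e^{y^{2}}\right) e^{- y^{2}}}{3 e^{\frac{5}{3}}}
d/dy[G] - f(y) = -1 != 0.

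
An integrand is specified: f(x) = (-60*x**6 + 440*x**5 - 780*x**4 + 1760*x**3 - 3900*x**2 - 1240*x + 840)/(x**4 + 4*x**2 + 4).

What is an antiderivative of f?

An antiderivative is F(x) = -4*(5*x - 5)*(x**2 - 5*x - 3)**2/(x**2 + 2).

A first test for any F(x): its x-derivative must equal f(x) identically.
Check: d/dx[-4*(5*x - 5)*(x**2 - 5*x - 3)**2/(x**2 + 2)] = (-60*x**6 + 440*x**5 - 780*x**4 + 1760*x**3 - 3900*x**2 - 1240*x + 840)/(x**4 + 4*x**2 + 4) = f(x).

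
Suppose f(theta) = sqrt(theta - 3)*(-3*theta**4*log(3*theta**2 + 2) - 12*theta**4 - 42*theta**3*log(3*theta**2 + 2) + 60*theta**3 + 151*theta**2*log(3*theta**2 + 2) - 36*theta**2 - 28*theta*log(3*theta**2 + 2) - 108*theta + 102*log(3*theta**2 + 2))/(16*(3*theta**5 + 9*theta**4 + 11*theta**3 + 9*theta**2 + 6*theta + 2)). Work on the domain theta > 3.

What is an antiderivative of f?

Differentiate the proposed F(theta) back; it has to land on f(theta) exactly.
Check: d/dtheta[(-theta**2*sqrt(theta - 3)*log(3*theta**2 + 2) + 6*theta*sqrt(theta - 3)*log(3*theta**2 + 2) - 9*sqrt(theta - 3)*log(3*theta**2 + 2))/(8*theta**2 + 16*theta + 8)] = (-3*theta**5*log(3*theta**2 + 2) - 12*theta**5 - 33*theta**4*log(3*theta**2 + 2) + 96*theta**4 + 277*theta**3*log(3*theta**2 + 2) - 216*theta**3 - 481*theta**2*log(3*theta**2 + 2) + 186*theta*log(3*theta**2 + 2) + 324*theta - 306*log(3*theta**2 + 2))/(48*theta**5*sqrt(theta - 3) + 144*theta**4*sqrt(theta - 3) + 176*theta**3*sqrt(theta - 3) + 144*theta**2*sqrt(theta - 3) + 96*theta*sqrt(theta - 3) + 32*sqrt(theta - 3)), which equals f(theta).

An antiderivative is F(theta) = (-theta**2*sqrt(theta - 3)*log(3*theta**2 + 2) + 6*theta*sqrt(theta - 3)*log(3*theta**2 + 2) - 9*sqrt(theta - 3)*log(3*theta**2 + 2))/(8*theta**2 + 16*theta + 8).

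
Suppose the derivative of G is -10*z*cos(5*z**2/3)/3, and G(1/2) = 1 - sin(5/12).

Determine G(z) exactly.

G'(z) matches the chain-rule pattern g'(h)*h' with inner function h(z) = 5*z**2/3; substituting u = h(z) collapses the integral.
A general antiderivative is -sin(5*z**2/3) + C.
The condition gives C = 1 - sin(5/12) - (-sin(5/12)) = 1.
So G(z) = 1 - sin(5*z**2/3).
Check: d/dz[1 - sin(5*z**2/3)] = -10*z*cos(5*z**2/3)/3 = G'(z).

G(z) = 1 - sin(5*z**2/3)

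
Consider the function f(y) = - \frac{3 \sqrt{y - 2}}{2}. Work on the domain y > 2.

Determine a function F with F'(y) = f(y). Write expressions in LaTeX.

Whatever form F(y) takes, F'(y) = f(y) is non-negotiable.
Check: d/dy[- y \sqrt{y - 2} + 2 \sqrt{y - 2}] = \frac{6 - 3 y}{2 \sqrt{y - 2}}, which equals f(y).

An antiderivative is F(y) = - y \sqrt{y - 2} + 2 \sqrt{y - 2}.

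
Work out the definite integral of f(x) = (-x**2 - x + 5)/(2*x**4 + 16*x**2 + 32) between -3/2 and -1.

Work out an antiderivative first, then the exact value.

Any candidate F(x) must reproduce f(x) exactly when differentiated.
F(x) = (x**2*atan(x/2) + 18*x + 4*atan(x/2) + 8)/(32*(x**2 + 4)) is an antiderivative of f.
Check: d/dx[(x**2*atan(x/2) + 18*x + 4*atan(x/2) + 8)/(32*(x**2 + 4))] = (-x**2 - x + 5)/(2*x**4 + 16*x**2 + 32) = f(x).
F(-1) = -1/16 - atan(1/2)/32; F(-3/2) = -19/200 - atan(3/4)/32.
Integral = F(-1) - F(-3/2) = -atan(1/2)/32 + atan(3/4)/32 + 13/400.

Antiderivative: F(x) = (x**2*atan(x/2) + 18*x + 4*atan(x/2) + 8)/(32*(x**2 + 4)); value = -atan(1/2)/32 + atan(3/4)/32 + 13/400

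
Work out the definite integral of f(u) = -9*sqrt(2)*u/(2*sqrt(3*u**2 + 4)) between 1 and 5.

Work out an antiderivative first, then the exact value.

f matches the chain-rule pattern g'(h)*h' with inner function h(u) = 3*u**2/2 + 2; substituting w = h(u) collapses the integral.
F(u) = -3*sqrt(3*u**2/2 + 2) is an antiderivative of f.
Check: d/du[-3*sqrt(3*u**2/2 + 2)] = -9*sqrt(2)*u/(2*sqrt(3*u**2 + 4)) = f(u).
F(5) = -3*sqrt(158)/2; F(1) = -3*sqrt(14)/2.
Integral = F(5) - F(1) = -3*sqrt(158)/2 + 3*sqrt(14)/2.

Antiderivative: F(u) = -3*sqrt(3*u**2/2 + 2); value = -3*sqrt(158)/2 + 3*sqrt(14)/2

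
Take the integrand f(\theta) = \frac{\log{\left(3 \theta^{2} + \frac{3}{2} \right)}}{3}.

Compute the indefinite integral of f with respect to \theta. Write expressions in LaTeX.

F(\theta) = \frac{\theta \log{\left(3 \theta^{2} + \frac{3}{2} \right)}}{3} - \frac{2 \theta}{3} + \frac{\sqrt{2} \operatorname{atan}{\left(\sqrt{2} \theta \right)}}{3} + C

For F(\theta) to be correct the identity F'(\theta) - f(\theta) = 0 must hold.
Check: d/d\theta[\frac{\theta \log{\left(3 \theta^{2} + \frac{3}{2} \right)}}{3} - \frac{2 \theta}{3} + \frac{\sqrt{2} \operatorname{atan}{\left(\sqrt{2} \theta \right)}}{3}] = \frac{\log{\left(\theta^{2} + \frac{1}{2} \right)}}{3} + \frac{\log{\left(3 \right)}}{3}, which equals f(\theta).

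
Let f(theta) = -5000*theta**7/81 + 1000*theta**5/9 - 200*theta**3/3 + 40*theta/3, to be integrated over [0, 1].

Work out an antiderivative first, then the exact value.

Antiderivative: F(theta) = -(5*theta**2 - 3)**4/81; value = 65/81

The substitution u = 5*theta**2/3 - 1 works: f is exactly (dF/du)*(du/dtheta) for that inner function.
F(theta) = -(5*theta**2 - 3)**4/81 is an antiderivative of f.
Check: d/dtheta[-(5*theta**2 - 3)**4/81] = -5000*theta**7/81 + 1000*theta**5/9 - 200*theta**3/3 + 40*theta/3 = f(theta).
F(1) = -16/81; F(0) = -1.
Integral = F(1) - F(0) = 65/81.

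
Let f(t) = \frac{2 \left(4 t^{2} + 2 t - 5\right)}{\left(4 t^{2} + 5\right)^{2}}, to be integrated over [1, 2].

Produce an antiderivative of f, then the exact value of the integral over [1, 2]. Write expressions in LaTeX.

f has the shape u'v + uv' for u = \frac{1}{2 t^{2} + \frac{5}{2}} and v = - t - \frac{1}{4} — it is the derivative of the product u*v.
F(t) = \frac{- 4 t - 1}{2 \left(4 t^{2} + 5\right)} is an antiderivative of f.
Check: d/dt[\frac{- 4 t - 1}{2 \left(4 t^{2} + 5\right)}] = \frac{8 t^{2} + 4 t - 10}{16 t^{4} + 40 t^{2} + 25}, which equals f(t).
F(2) = - \frac{3}{14}; F(1) = - \frac{5}{18}.
Integral = F(2) - F(1) = \frac{4}{63}.

Antiderivative: F(t) = \frac{- 4 t - 1}{2 \left(4 t^{2} + 5\right)}; value = \frac{4}{63}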